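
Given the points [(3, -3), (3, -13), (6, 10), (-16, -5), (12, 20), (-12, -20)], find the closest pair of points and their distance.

Computing all pairwise distances among 6 points:

d((3, -3), (3, -13)) = 10.0 <-- minimum
d((3, -3), (6, 10)) = 13.3417
d((3, -3), (-16, -5)) = 19.105
d((3, -3), (12, 20)) = 24.6982
d((3, -3), (-12, -20)) = 22.6716
d((3, -13), (6, 10)) = 23.1948
d((3, -13), (-16, -5)) = 20.6155
d((3, -13), (12, 20)) = 34.2053
d((3, -13), (-12, -20)) = 16.5529
d((6, 10), (-16, -5)) = 26.6271
d((6, 10), (12, 20)) = 11.6619
d((6, 10), (-12, -20)) = 34.9857
d((-16, -5), (12, 20)) = 37.5366
d((-16, -5), (-12, -20)) = 15.5242
d((12, 20), (-12, -20)) = 46.6476

Closest pair: (3, -3) and (3, -13) with distance 10.0

The closest pair is (3, -3) and (3, -13) with Euclidean distance 10.0. For 6 points, brute-force pairwise comparison is shown above. For large n, the divide-and-conquer algorithm (sort by x, recurse on halves, check the dividing strip) achieves O(n log n).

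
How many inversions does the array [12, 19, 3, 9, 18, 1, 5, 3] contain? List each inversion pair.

Finding inversions in [12, 19, 3, 9, 18, 1, 5, 3]:

(0, 2): arr[0]=12 > arr[2]=3
(0, 3): arr[0]=12 > arr[3]=9
(0, 5): arr[0]=12 > arr[5]=1
(0, 6): arr[0]=12 > arr[6]=5
(0, 7): arr[0]=12 > arr[7]=3
(1, 2): arr[1]=19 > arr[2]=3
(1, 3): arr[1]=19 > arr[3]=9
(1, 4): arr[1]=19 > arr[4]=18
(1, 5): arr[1]=19 > arr[5]=1
(1, 6): arr[1]=19 > arr[6]=5
(1, 7): arr[1]=19 > arr[7]=3
(2, 5): arr[2]=3 > arr[5]=1
(3, 5): arr[3]=9 > arr[5]=1
(3, 6): arr[3]=9 > arr[6]=5
(3, 7): arr[3]=9 > arr[7]=3
(4, 5): arr[4]=18 > arr[5]=1
(4, 6): arr[4]=18 > arr[6]=5
(4, 7): arr[4]=18 > arr[7]=3
(6, 7): arr[6]=5 > arr[7]=3

Total inversions: 19

The array has 19 inversion(s): (0,2), (0,3), (0,5), (0,6), (0,7), (1,2), (1,3), (1,4), (1,5), (1,6), (1,7), (2,5), (3,5), (3,6), (3,7), (4,5), (4,6), (4,7), (6,7). Each pair (i,j) satisfies i < j and arr[i] > arr[j].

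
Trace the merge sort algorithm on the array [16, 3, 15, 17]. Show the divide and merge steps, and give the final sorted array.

Merge sort trace:

Split: [16, 3, 15, 17] -> [16, 3] and [15, 17]
  Split: [16, 3] -> [16] and [3]
  Merge: [16] + [3] -> [3, 16]
  Split: [15, 17] -> [15] and [17]
  Merge: [15] + [17] -> [15, 17]
Merge: [3, 16] + [15, 17] -> [3, 15, 16, 17]

Final sorted array: [3, 15, 16, 17]

The merge sort proceeds by recursively splitting the array and merging sorted halves.
After all merges, the sorted array is [3, 15, 16, 17].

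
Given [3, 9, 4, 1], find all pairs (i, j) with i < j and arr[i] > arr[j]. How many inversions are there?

Finding inversions in [3, 9, 4, 1]:

(0, 3): arr[0]=3 > arr[3]=1
(1, 2): arr[1]=9 > arr[2]=4
(1, 3): arr[1]=9 > arr[3]=1
(2, 3): arr[2]=4 > arr[3]=1

Total inversions: 4

The array has 4 inversion(s): (0,3), (1,2), (1,3), (2,3). Each pair (i,j) satisfies i < j and arr[i] > arr[j].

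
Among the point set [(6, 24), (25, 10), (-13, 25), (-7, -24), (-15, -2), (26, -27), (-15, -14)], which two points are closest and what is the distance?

Computing all pairwise distances among 7 points:

d((6, 24), (25, 10)) = 23.6008
d((6, 24), (-13, 25)) = 19.0263
d((6, 24), (-7, -24)) = 49.7293
d((6, 24), (-15, -2)) = 33.4215
d((6, 24), (26, -27)) = 54.7814
d((6, 24), (-15, -14)) = 43.4166
d((25, 10), (-13, 25)) = 40.8534
d((25, 10), (-7, -24)) = 46.6905
d((25, 10), (-15, -2)) = 41.7612
d((25, 10), (26, -27)) = 37.0135
d((25, 10), (-15, -14)) = 46.6476
d((-13, 25), (-7, -24)) = 49.366
d((-13, 25), (-15, -2)) = 27.074
d((-13, 25), (26, -27)) = 65.0
d((-13, 25), (-15, -14)) = 39.0512
d((-7, -24), (-15, -2)) = 23.4094
d((-7, -24), (26, -27)) = 33.1361
d((-7, -24), (-15, -14)) = 12.8062
d((-15, -2), (26, -27)) = 48.0208
d((-15, -2), (-15, -14)) = 12.0 <-- minimum
d((26, -27), (-15, -14)) = 43.0116

Closest pair: (-15, -2) and (-15, -14) with distance 12.0

The closest pair is (-15, -2) and (-15, -14) with Euclidean distance 12.0. For 7 points, brute-force pairwise comparison is shown above. For large n, the divide-and-conquer algorithm (sort by x, recurse on halves, check the dividing strip) achieves O(n log n).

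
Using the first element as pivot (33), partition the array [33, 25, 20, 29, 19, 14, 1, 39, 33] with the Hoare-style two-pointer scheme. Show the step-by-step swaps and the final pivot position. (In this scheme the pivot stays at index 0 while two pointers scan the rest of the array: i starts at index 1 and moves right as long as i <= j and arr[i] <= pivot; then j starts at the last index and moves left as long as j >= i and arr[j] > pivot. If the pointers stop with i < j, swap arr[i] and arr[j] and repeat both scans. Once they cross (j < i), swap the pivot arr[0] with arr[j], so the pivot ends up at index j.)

Hoare-style two-pointer partition with pivot = 33:

Initial array: [33, 25, 20, 29, 19, 14, 1, 39, 33]

Pointers start at i = 1, j = 8.
i stops at index 7 (arr[7]=39 > 33), j stops at index 8 (arr[8]=33 <= 33): swap arr[7] and arr[8], array becomes [33, 25, 20, 29, 19, 14, 1, 33, 39]
i ends at 8, j ends at 7: the pointers have crossed (j < i), so scanning stops.

Swap pivot arr[0] with arr[7] to place pivot at position 7: [33, 25, 20, 29, 19, 14, 1, 33, 39]
Pivot position: 7

After partitioning with pivot 33, the array becomes [33, 25, 20, 29, 19, 14, 1, 33, 39]. The pivot is placed at index 7. All elements to the left of the pivot are <= 33, and all elements to the right are > 33.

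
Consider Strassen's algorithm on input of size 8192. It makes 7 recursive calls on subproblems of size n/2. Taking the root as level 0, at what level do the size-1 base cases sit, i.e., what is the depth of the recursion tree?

For divide and conquer with division factor 2:

Problem sizes at each level:
Level 0: 8192
Level 1: 4096
Level 2: 2048
Level 3: 1024
Level 4: 512
Level 5: 256
Level 6: 128
Level 7: 64
Level 8: 32
Level 9: 16
Level 10: 8
Level 11: 4
Level 12: 2
Level 13: 1

The root is level 0 and the size-1 base case is level 13 (the tree spans levels 0 through 13, i.e. 14 levels counting the root), so the depth is the number of divisions: log_2(8192) = 13

The recursion tree depth is log_2(8192) = 13. At each level, the problem size is divided by 2, so it takes 13 divisions to reduce to a base case of size 1. The algorithm makes 7 recursive calls at each level.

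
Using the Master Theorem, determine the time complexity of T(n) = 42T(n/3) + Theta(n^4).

Master Theorem for T(n) = 42T(n/3) + O(n^4):

a = 42, b = 3, c = 4
log_b(a) = log_3(42) = 3.4022

Case 3: c = 4 > log_3(42) = 3.4022
T(n) = O(n^4) = O(n^4)

For T(n) = 42T(n/3) + O(n^4): log_3(42) = 3.4022. This is Case 3 of the Master Theorem (c > log_b(a), work dominated by root), giving O(n^4).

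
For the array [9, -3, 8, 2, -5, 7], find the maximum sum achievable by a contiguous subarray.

Using Kadane's algorithm on [9, -3, 8, 2, -5, 7]:

Scanning through the array:
Position 1 (value -3): max_ending_here = 6, max_so_far = 9
Position 2 (value 8): max_ending_here = 14, max_so_far = 14
Position 3 (value 2): max_ending_here = 16, max_so_far = 16
Position 4 (value -5): max_ending_here = 11, max_so_far = 16
Position 5 (value 7): max_ending_here = 18, max_so_far = 18

Maximum subarray: [9, -3, 8, 2, -5, 7]
Maximum sum: 18

The maximum subarray is [9, -3, 8, 2, -5, 7] with sum 18. This subarray runs from index 0 to index 5.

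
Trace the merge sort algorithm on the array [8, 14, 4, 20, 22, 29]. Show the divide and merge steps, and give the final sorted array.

Merge sort trace:

Split: [8, 14, 4, 20, 22, 29] -> [8, 14, 4] and [20, 22, 29]
  Split: [8, 14, 4] -> [8] and [14, 4]
    Split: [14, 4] -> [14] and [4]
    Merge: [14] + [4] -> [4, 14]
  Merge: [8] + [4, 14] -> [4, 8, 14]
  Split: [20, 22, 29] -> [20] and [22, 29]
    Split: [22, 29] -> [22] and [29]
    Merge: [22] + [29] -> [22, 29]
  Merge: [20] + [22, 29] -> [20, 22, 29]
Merge: [4, 8, 14] + [20, 22, 29] -> [4, 8, 14, 20, 22, 29]

Final sorted array: [4, 8, 14, 20, 22, 29]

The merge sort proceeds by recursively splitting the array and merging sorted halves.
After all merges, the sorted array is [4, 8, 14, 20, 22, 29].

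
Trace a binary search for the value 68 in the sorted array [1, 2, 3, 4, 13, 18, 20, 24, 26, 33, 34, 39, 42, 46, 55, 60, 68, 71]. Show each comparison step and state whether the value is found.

Binary search for 68 in [1, 2, 3, 4, 13, 18, 20, 24, 26, 33, 34, 39, 42, 46, 55, 60, 68, 71]:

lo=0, hi=17, mid=8, arr[mid]=26 -> 26 < 68, search right half
lo=9, hi=17, mid=13, arr[mid]=46 -> 46 < 68, search right half
lo=14, hi=17, mid=15, arr[mid]=60 -> 60 < 68, search right half
lo=16, hi=17, mid=16, arr[mid]=68 -> Found target at index 16!

Binary search finds 68 at index 16 after 4 comparisons. The search repeatedly halves the search space by comparing with the middle element.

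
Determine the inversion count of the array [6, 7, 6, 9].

Finding inversions in [6, 7, 6, 9]:

(1, 2): arr[1]=7 > arr[2]=6

Total inversions: 1

The array has 1 inversion(s): (1,2). Each pair (i,j) satisfies i < j and arr[i] > arr[j].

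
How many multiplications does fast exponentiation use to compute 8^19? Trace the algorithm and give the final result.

Computing 8^19 by squaring (build up from 8^1; each line after the first costs one multiplication):

8^1 = 8
8^2 = (8^1)^2 = 8^2 = 64
8^4 = (8^2)^2 = 64^2 = 4096
8^8 = (8^4)^2 = 4096^2 = 16777216
8^9 = 8 * 8^8 = 8 * 16777216 = 134217728
8^18 = (8^9)^2 = 134217728^2 = 18014398509481984
8^19 = 8 * 8^18 = 8 * 18014398509481984 = 144115188075855872

Result: 144115188075855872
Multiplications needed: 6 (6 lines after 8^1)

8^19 = 144115188075855872. Using exponentiation by squaring, this requires 6 multiplications. The key idea: if the exponent is even, square the half-power; if odd, multiply by the base once.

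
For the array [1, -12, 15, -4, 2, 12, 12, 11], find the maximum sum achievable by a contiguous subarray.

Using Kadane's algorithm on [1, -12, 15, -4, 2, 12, 12, 11]:

Scanning through the array:
Position 1 (value -12): max_ending_here = -11, max_so_far = 1
Position 2 (value 15): max_ending_here = 15, max_so_far = 15
Position 3 (value -4): max_ending_here = 11, max_so_far = 15
Position 4 (value 2): max_ending_here = 13, max_so_far = 15
Position 5 (value 12): max_ending_here = 25, max_so_far = 25
Position 6 (value 12): max_ending_here = 37, max_so_far = 37
Position 7 (value 11): max_ending_here = 48, max_so_far = 48

Maximum subarray: [15, -4, 2, 12, 12, 11]
Maximum sum: 48

The maximum subarray is [15, -4, 2, 12, 12, 11] with sum 48. This subarray runs from index 2 to index 7.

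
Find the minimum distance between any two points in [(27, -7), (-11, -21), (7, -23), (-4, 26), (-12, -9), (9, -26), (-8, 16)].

Computing all pairwise distances among 7 points:

d((27, -7), (-11, -21)) = 40.4969
d((27, -7), (7, -23)) = 25.6125
d((27, -7), (-4, 26)) = 45.2769
d((27, -7), (-12, -9)) = 39.0512
d((27, -7), (9, -26)) = 26.1725
d((27, -7), (-8, 16)) = 41.8808
d((-11, -21), (7, -23)) = 18.1108
d((-11, -21), (-4, 26)) = 47.5184
d((-11, -21), (-12, -9)) = 12.0416
d((-11, -21), (9, -26)) = 20.6155
d((-11, -21), (-8, 16)) = 37.1214
d((7, -23), (-4, 26)) = 50.2195
d((7, -23), (-12, -9)) = 23.6008
d((7, -23), (9, -26)) = 3.6056 <-- minimum
d((7, -23), (-8, 16)) = 41.7852
d((-4, 26), (-12, -9)) = 35.9026
d((-4, 26), (9, -26)) = 53.6004
d((-4, 26), (-8, 16)) = 10.7703
d((-12, -9), (9, -26)) = 27.0185
d((-12, -9), (-8, 16)) = 25.318
d((9, -26), (-8, 16)) = 45.31

Closest pair: (7, -23) and (9, -26) with distance 3.6056

The closest pair is (7, -23) and (9, -26) with Euclidean distance 3.6056. For 7 points, brute-force pairwise comparison is shown above. For large n, the divide-and-conquer algorithm (sort by x, recurse on halves, check the dividing strip) achieves O(n log n).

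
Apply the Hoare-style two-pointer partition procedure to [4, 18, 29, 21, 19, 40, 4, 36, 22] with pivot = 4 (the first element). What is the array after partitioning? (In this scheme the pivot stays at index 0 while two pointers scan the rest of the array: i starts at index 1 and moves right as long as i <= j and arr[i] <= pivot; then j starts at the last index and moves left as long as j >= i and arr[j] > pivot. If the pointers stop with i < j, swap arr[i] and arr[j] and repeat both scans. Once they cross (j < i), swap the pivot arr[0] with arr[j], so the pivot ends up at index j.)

Hoare-style two-pointer partition with pivot = 4:

Initial array: [4, 18, 29, 21, 19, 40, 4, 36, 22]

Pointers start at i = 1, j = 8.
i stops at index 1 (arr[1]=18 > 4), j stops at index 6 (arr[6]=4 <= 4): swap arr[1] and arr[6], array becomes [4, 4, 29, 21, 19, 40, 18, 36, 22]
i ends at 2, j ends at 1: the pointers have crossed (j < i), so scanning stops.

Swap pivot arr[0] with arr[1] to place pivot at position 1: [4, 4, 29, 21, 19, 40, 18, 36, 22]
Pivot position: 1

After partitioning with pivot 4, the array becomes [4, 4, 29, 21, 19, 40, 18, 36, 22]. The pivot is placed at index 1. All elements to the left of the pivot are <= 4, and all elements to the right are > 4.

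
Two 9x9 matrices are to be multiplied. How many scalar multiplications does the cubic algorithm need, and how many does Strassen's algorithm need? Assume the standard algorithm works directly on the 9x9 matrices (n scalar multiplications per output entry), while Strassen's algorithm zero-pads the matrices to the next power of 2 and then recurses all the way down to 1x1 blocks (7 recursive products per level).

Matrix multiplication for 9x9 matrices:

Strassen's algorithm requires power-of-2 dimensions. Pad 9x9 to 16x16 (next power of 2).

Standard algorithm: 9^3 = 729 multiplications
Strassen's algorithm: 7^(log2(16)) = 7^4 = 2401 multiplications
Difference: 729 - 2401 = -1672 (Strassen uses MORE here due to padding overhead — for small or just-over-power-of-2 n, padding can outweigh the per-level savings)

Standard: 729 multiplications (9^3). Strassen: 2401 multiplications (7^4, after padding to 16x16). Strassen reduces 8 recursive multiplications to 7 at each level.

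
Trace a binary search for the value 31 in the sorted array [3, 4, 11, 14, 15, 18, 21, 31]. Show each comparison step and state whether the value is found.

Binary search for 31 in [3, 4, 11, 14, 15, 18, 21, 31]:

lo=0, hi=7, mid=3, arr[mid]=14 -> 14 < 31, search right half
lo=4, hi=7, mid=5, arr[mid]=18 -> 18 < 31, search right half
lo=6, hi=7, mid=6, arr[mid]=21 -> 21 < 31, search right half
lo=7, hi=7, mid=7, arr[mid]=31 -> Found target at index 7!

Binary search finds 31 at index 7 after 4 comparisons. The search repeatedly halves the search space by comparing with the middle element.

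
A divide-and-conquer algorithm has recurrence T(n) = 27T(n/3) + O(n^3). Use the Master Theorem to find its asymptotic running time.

Master Theorem for T(n) = 27T(n/3) + O(n^3):

a = 27, b = 3, c = 3
log_b(a) = log_3(27) = 3.0000

Case 2: c = 3 = log_3(27) = 3.0000
T(n) = O(n^3 log n) = O(n^3 log n)

For T(n) = 27T(n/3) + O(n^3): log_3(27) = 3.0000. This is Case 2 of the Master Theorem (c = log_b(a), equal work at all levels), giving O(n^3 log n).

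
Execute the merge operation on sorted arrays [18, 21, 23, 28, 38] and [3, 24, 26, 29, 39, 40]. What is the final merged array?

Merging process:

Compare 18 vs 3: take 3 from right. Merged: [3]
Compare 18 vs 24: take 18 from left. Merged: [3, 18]
Compare 21 vs 24: take 21 from left. Merged: [3, 18, 21]
Compare 23 vs 24: take 23 from left. Merged: [3, 18, 21, 23]
Compare 28 vs 24: take 24 from right. Merged: [3, 18, 21, 23, 24]
Compare 28 vs 26: take 26 from right. Merged: [3, 18, 21, 23, 24, 26]
Compare 28 vs 29: take 28 from left. Merged: [3, 18, 21, 23, 24, 26, 28]
Compare 38 vs 29: take 29 from right. Merged: [3, 18, 21, 23, 24, 26, 28, 29]
Compare 38 vs 39: take 38 from left. Merged: [3, 18, 21, 23, 24, 26, 28, 29, 38]
Append remaining from right: [39, 40]. Merged: [3, 18, 21, 23, 24, 26, 28, 29, 38, 39, 40]

Final merged array: [3, 18, 21, 23, 24, 26, 28, 29, 38, 39, 40]
Total comparisons: 9

The merged array is [3, 18, 21, 23, 24, 26, 28, 29, 38, 39, 40], requiring 9 comparisons. The merge step runs in O(n) time where n is the total number of elements.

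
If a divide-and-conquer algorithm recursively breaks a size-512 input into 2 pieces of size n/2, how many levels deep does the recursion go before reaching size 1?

For divide and conquer with division factor 2:

Problem sizes at each level:
Level 0: 512
Level 1: 256
Level 2: 128
Level 3: 64
Level 4: 32
Level 5: 16
Level 6: 8
Level 7: 4
Level 8: 2
Level 9: 1

The root is level 0 and the size-1 base case is level 9 (the tree spans levels 0 through 9, i.e. 10 levels counting the root), so the depth is the number of divisions: log_2(512) = 9

The recursion tree depth is log_2(512) = 9. At each level, the problem size is divided by 2, so it takes 9 divisions to reduce to a base case of size 1. The algorithm makes 2 recursive calls at each level.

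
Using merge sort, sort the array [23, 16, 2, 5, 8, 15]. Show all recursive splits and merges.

Merge sort trace:

Split: [23, 16, 2, 5, 8, 15] -> [23, 16, 2] and [5, 8, 15]
  Split: [23, 16, 2] -> [23] and [16, 2]
    Split: [16, 2] -> [16] and [2]
    Merge: [16] + [2] -> [2, 16]
  Merge: [23] + [2, 16] -> [2, 16, 23]
  Split: [5, 8, 15] -> [5] and [8, 15]
    Split: [8, 15] -> [8] and [15]
    Merge: [8] + [15] -> [8, 15]
  Merge: [5] + [8, 15] -> [5, 8, 15]
Merge: [2, 16, 23] + [5, 8, 15] -> [2, 5, 8, 15, 16, 23]

Final sorted array: [2, 5, 8, 15, 16, 23]

The merge sort proceeds by recursively splitting the array and merging sorted halves.
After all merges, the sorted array is [2, 5, 8, 15, 16, 23].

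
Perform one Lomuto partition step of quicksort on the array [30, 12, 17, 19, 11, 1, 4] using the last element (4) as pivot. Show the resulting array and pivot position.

Lomuto partition with pivot = 4:

Initial array: [30, 12, 17, 19, 11, 1, 4]

arr[0]=30 > 4: no swap
arr[1]=12 > 4: no swap
arr[2]=17 > 4: no swap
arr[3]=19 > 4: no swap
arr[4]=11 > 4: no swap
arr[5]=1 <= 4: swap with position 0, array becomes [1, 12, 17, 19, 11, 30, 4]

Place pivot at position 1: [1, 4, 17, 19, 11, 30, 12]
Pivot position: 1

After partitioning with pivot 4, the array becomes [1, 4, 17, 19, 11, 30, 12]. The pivot is placed at index 1. All elements to the left of the pivot are <= 4, and all elements to the right are > 4.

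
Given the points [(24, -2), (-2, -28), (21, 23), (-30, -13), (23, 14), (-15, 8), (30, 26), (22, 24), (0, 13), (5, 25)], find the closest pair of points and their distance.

Computing all pairwise distances among 10 points:

d((24, -2), (-2, -28)) = 36.7696
d((24, -2), (21, 23)) = 25.1794
d((24, -2), (-30, -13)) = 55.109
d((24, -2), (23, 14)) = 16.0312
d((24, -2), (-15, 8)) = 40.2616
d((24, -2), (30, 26)) = 28.6356
d((24, -2), (22, 24)) = 26.0768
d((24, -2), (0, 13)) = 28.3019
d((24, -2), (5, 25)) = 33.0151
d((-2, -28), (21, 23)) = 55.9464
d((-2, -28), (-30, -13)) = 31.7648
d((-2, -28), (23, 14)) = 48.8774
d((-2, -28), (-15, 8)) = 38.2753
d((-2, -28), (30, 26)) = 62.7694
d((-2, -28), (22, 24)) = 57.2713
d((-2, -28), (0, 13)) = 41.0488
d((-2, -28), (5, 25)) = 53.4603
d((21, 23), (-30, -13)) = 62.426
d((21, 23), (23, 14)) = 9.2195
d((21, 23), (-15, 8)) = 39.0
d((21, 23), (30, 26)) = 9.4868
d((21, 23), (22, 24)) = 1.4142 <-- minimum
d((21, 23), (0, 13)) = 23.2594
d((21, 23), (5, 25)) = 16.1245
d((-30, -13), (23, 14)) = 59.4811
d((-30, -13), (-15, 8)) = 25.807
d((-30, -13), (30, 26)) = 71.5612
d((-30, -13), (22, 24)) = 63.8201
d((-30, -13), (0, 13)) = 39.6989
d((-30, -13), (5, 25)) = 51.6624
d((23, 14), (-15, 8)) = 38.4708
d((23, 14), (30, 26)) = 13.8924
d((23, 14), (22, 24)) = 10.0499
d((23, 14), (0, 13)) = 23.0217
d((23, 14), (5, 25)) = 21.095
d((-15, 8), (30, 26)) = 48.4665
d((-15, 8), (22, 24)) = 40.3113
d((-15, 8), (0, 13)) = 15.8114
d((-15, 8), (5, 25)) = 26.2488
d((30, 26), (22, 24)) = 8.2462
d((30, 26), (0, 13)) = 32.6956
d((30, 26), (5, 25)) = 25.02
d((22, 24), (0, 13)) = 24.5967
d((22, 24), (5, 25)) = 17.0294
d((0, 13), (5, 25)) = 13.0

Closest pair: (21, 23) and (22, 24) with distance 1.4142

The closest pair is (21, 23) and (22, 24) with Euclidean distance 1.4142. For 10 points, brute-force pairwise comparison is shown above. For large n, the divide-and-conquer algorithm (sort by x, recurse on halves, check the dividing strip) achieves O(n log n).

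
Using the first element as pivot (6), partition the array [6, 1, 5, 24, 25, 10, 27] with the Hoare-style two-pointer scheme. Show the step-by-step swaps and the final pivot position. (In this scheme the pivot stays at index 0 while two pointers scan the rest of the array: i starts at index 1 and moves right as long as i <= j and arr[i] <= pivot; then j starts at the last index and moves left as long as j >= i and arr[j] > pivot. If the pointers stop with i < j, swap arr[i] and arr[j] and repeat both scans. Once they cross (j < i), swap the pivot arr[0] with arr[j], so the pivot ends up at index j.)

Hoare-style two-pointer partition with pivot = 6:

Initial array: [6, 1, 5, 24, 25, 10, 27]

Pointers start at i = 1, j = 6.
i ends at 3, j ends at 2: the pointers have crossed (j < i), so scanning stops.

Swap pivot arr[0] with arr[2] to place pivot at position 2: [5, 1, 6, 24, 25, 10, 27]
Pivot position: 2

After partitioning with pivot 6, the array becomes [5, 1, 6, 24, 25, 10, 27]. The pivot is placed at index 2. All elements to the left of the pivot are <= 6, and all elements to the right are > 6.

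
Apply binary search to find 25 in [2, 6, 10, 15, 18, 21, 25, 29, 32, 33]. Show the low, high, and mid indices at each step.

Binary search for 25 in [2, 6, 10, 15, 18, 21, 25, 29, 32, 33]:

lo=0, hi=9, mid=4, arr[mid]=18 -> 18 < 25, search right half
lo=5, hi=9, mid=7, arr[mid]=29 -> 29 > 25, search left half
lo=5, hi=6, mid=5, arr[mid]=21 -> 21 < 25, search right half
lo=6, hi=6, mid=6, arr[mid]=25 -> Found target at index 6!

Binary search finds 25 at index 6 after 4 comparisons. The search repeatedly halves the search space by comparing with the middle element.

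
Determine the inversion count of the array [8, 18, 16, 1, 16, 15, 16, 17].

Finding inversions in [8, 18, 16, 1, 16, 15, 16, 17]:

(0, 3): arr[0]=8 > arr[3]=1
(1, 2): arr[1]=18 > arr[2]=16
(1, 3): arr[1]=18 > arr[3]=1
(1, 4): arr[1]=18 > arr[4]=16
(1, 5): arr[1]=18 > arr[5]=15
(1, 6): arr[1]=18 > arr[6]=16
(1, 7): arr[1]=18 > arr[7]=17
(2, 3): arr[2]=16 > arr[3]=1
(2, 5): arr[2]=16 > arr[5]=15
(4, 5): arr[4]=16 > arr[5]=15

Total inversions: 10

The array has 10 inversion(s): (0,3), (1,2), (1,3), (1,4), (1,5), (1,6), (1,7), (2,3), (2,5), (4,5). Each pair (i,j) satisfies i < j and arr[i] > arr[j].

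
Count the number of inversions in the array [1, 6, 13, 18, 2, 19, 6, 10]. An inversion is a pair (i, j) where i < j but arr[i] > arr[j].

Finding inversions in [1, 6, 13, 18, 2, 19, 6, 10]:

(1, 4): arr[1]=6 > arr[4]=2
(2, 4): arr[2]=13 > arr[4]=2
(2, 6): arr[2]=13 > arr[6]=6
(2, 7): arr[2]=13 > arr[7]=10
(3, 4): arr[3]=18 > arr[4]=2
(3, 6): arr[3]=18 > arr[6]=6
(3, 7): arr[3]=18 > arr[7]=10
(5, 6): arr[5]=19 > arr[6]=6
(5, 7): arr[5]=19 > arr[7]=10

Total inversions: 9

The array has 9 inversion(s): (1,4), (2,4), (2,6), (2,7), (3,4), (3,6), (3,7), (5,6), (5,7). Each pair (i,j) satisfies i < j and arr[i] > arr[j].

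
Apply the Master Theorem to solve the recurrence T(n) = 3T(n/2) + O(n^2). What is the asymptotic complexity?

Master Theorem for T(n) = 3T(n/2) + O(n^2):

a = 3, b = 2, c = 2
log_b(a) = log_2(3) = 1.5850

Case 3: c = 2 > log_2(3) = 1.5850
T(n) = O(n^2) = O(n^2)

For T(n) = 3T(n/2) + O(n^2): log_2(3) = 1.5850. This is Case 3 of the Master Theorem (c > log_b(a), work dominated by root), giving O(n^2).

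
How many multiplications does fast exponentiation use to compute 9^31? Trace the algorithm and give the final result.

Computing 9^31 by squaring (build up from 9^1; each line after the first costs one multiplication):

9^1 = 9
9^2 = (9^1)^2 = 9^2 = 81
9^3 = 9 * 9^2 = 9 * 81 = 729
9^6 = (9^3)^2 = 729^2 = 531441
9^7 = 9 * 9^6 = 9 * 531441 = 4782969
9^14 = (9^7)^2 = 4782969^2 = 22876792454961
9^15 = 9 * 9^14 = 9 * 22876792454961 = 205891132094649
9^30 = (9^15)^2 = 205891132094649^2 = 42391158275216203514294433201
9^31 = 9 * 9^30 = 9 * 42391158275216203514294433201 = 381520424476945831628649898809

Result: 381520424476945831628649898809
Multiplications needed: 8 (8 lines after 9^1)

9^31 = 381520424476945831628649898809. Using exponentiation by squaring, this requires 8 multiplications. The key idea: if the exponent is even, square the half-power; if odd, multiply by the base once.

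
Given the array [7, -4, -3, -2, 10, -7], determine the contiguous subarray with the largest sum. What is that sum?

Using Kadane's algorithm on [7, -4, -3, -2, 10, -7]:

Scanning through the array:
Position 1 (value -4): max_ending_here = 3, max_so_far = 7
Position 2 (value -3): max_ending_here = 0, max_so_far = 7
Position 3 (value -2): max_ending_here = -2, max_so_far = 7
Position 4 (value 10): max_ending_here = 10, max_so_far = 10
Position 5 (value -7): max_ending_here = 3, max_so_far = 10

Maximum subarray: [10]
Maximum sum: 10

The maximum subarray is [10] with sum 10. This subarray runs from index 4 to index 4.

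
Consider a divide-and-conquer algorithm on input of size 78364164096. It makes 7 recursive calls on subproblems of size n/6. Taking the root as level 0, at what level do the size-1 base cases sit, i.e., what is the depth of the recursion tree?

For divide and conquer with division factor 6:

Problem sizes at each level:
Level 0: 78364164096
Level 1: 13060694016
Level 2: 2176782336
Level 3: 362797056
Level 4: 60466176
Level 5: 10077696
Level 6: 1679616
Level 7: 279936
Level 8: 46656
Level 9: 7776
Level 10: 1296
Level 11: 216
Level 12: 36
Level 13: 6
Level 14: 1

The root is level 0 and the size-1 base case is level 14 (the tree spans levels 0 through 14, i.e. 15 levels counting the root), so the depth is the number of divisions: log_6(78364164096) = 14

The recursion tree depth is log_6(78364164096) = 14. At each level, the problem size is divided by 6, so it takes 14 divisions to reduce to a base case of size 1. The algorithm makes 7 recursive calls at each level.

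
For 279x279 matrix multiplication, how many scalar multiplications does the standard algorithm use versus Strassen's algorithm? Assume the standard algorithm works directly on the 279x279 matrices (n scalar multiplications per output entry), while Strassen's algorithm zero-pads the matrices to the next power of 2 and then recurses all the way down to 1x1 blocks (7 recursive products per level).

Matrix multiplication for 279x279 matrices:

Strassen's algorithm requires power-of-2 dimensions. Pad 279x279 to 512x512 (next power of 2).

Standard algorithm: 279^3 = 21717639 multiplications
Strassen's algorithm: 7^(log2(512)) = 7^9 = 40353607 multiplications
Difference: 21717639 - 40353607 = -18635968 (Strassen uses MORE here due to padding overhead — for small or just-over-power-of-2 n, padding can outweigh the per-level savings)

Standard: 21717639 multiplications (279^3). Strassen: 40353607 multiplications (7^9, after padding to 512x512). Strassen reduces 8 recursive multiplications to 7 at each level.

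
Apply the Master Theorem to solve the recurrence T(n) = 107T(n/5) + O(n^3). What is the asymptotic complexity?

Master Theorem for T(n) = 107T(n/5) + O(n^3):

a = 107, b = 5, c = 3
log_b(a) = log_5(107) = 2.9034

Case 3: c = 3 > log_5(107) = 2.9034
T(n) = O(n^3) = O(n^3)

For T(n) = 107T(n/5) + O(n^3): log_5(107) = 2.9034. This is Case 3 of the Master Theorem (c > log_b(a), work dominated by root), giving O(n^3).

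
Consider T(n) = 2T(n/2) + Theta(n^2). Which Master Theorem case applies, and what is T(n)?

Master Theorem for T(n) = 2T(n/2) + O(n^2):

a = 2, b = 2, c = 2
log_b(a) = log_2(2) = 1.0000

Case 3: c = 2 > log_2(2) = 1.0000
T(n) = O(n^2) = O(n^2)

For T(n) = 2T(n/2) + O(n^2): log_2(2) = 1.0000. This is Case 3 of the Master Theorem (c > log_b(a), work dominated by root), giving O(n^2).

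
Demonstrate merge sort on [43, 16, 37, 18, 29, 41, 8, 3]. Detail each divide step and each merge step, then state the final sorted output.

Merge sort trace:

Split: [43, 16, 37, 18, 29, 41, 8, 3] -> [43, 16, 37, 18] and [29, 41, 8, 3]
  Split: [43, 16, 37, 18] -> [43, 16] and [37, 18]
    Split: [43, 16] -> [43] and [16]
    Merge: [43] + [16] -> [16, 43]
    Split: [37, 18] -> [37] and [18]
    Merge: [37] + [18] -> [18, 37]
  Merge: [16, 43] + [18, 37] -> [16, 18, 37, 43]
  Split: [29, 41, 8, 3] -> [29, 41] and [8, 3]
    Split: [29, 41] -> [29] and [41]
    Merge: [29] + [41] -> [29, 41]
    Split: [8, 3] -> [8] and [3]
    Merge: [8] + [3] -> [3, 8]
  Merge: [29, 41] + [3, 8] -> [3, 8, 29, 41]
Merge: [16, 18, 37, 43] + [3, 8, 29, 41] -> [3, 8, 16, 18, 29, 37, 41, 43]

Final sorted array: [3, 8, 16, 18, 29, 37, 41, 43]

The merge sort proceeds by recursively splitting the array and merging sorted halves.
After all merges, the sorted array is [3, 8, 16, 18, 29, 37, 41, 43].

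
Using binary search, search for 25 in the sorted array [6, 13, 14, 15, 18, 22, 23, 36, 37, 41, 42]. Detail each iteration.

Binary search for 25 in [6, 13, 14, 15, 18, 22, 23, 36, 37, 41, 42]:

lo=0, hi=10, mid=5, arr[mid]=22 -> 22 < 25, search right half
lo=6, hi=10, mid=8, arr[mid]=37 -> 37 > 25, search left half
lo=6, hi=7, mid=6, arr[mid]=23 -> 23 < 25, search right half
lo=7, hi=7, mid=7, arr[mid]=36 -> 36 > 25, search left half
lo=7 > hi=6, target 25 not found

Binary search determines that 25 is not in the array after 4 comparisons. The search space was exhausted without finding the target.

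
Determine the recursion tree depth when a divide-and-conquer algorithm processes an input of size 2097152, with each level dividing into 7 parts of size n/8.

For divide and conquer with division factor 8:

Problem sizes at each level:
Level 0: 2097152
Level 1: 262144
Level 2: 32768
Level 3: 4096
Level 4: 512
Level 5: 64
Level 6: 8
Level 7: 1

The root is level 0 and the size-1 base case is level 7 (the tree spans levels 0 through 7, i.e. 8 levels counting the root), so the depth is the number of divisions: log_8(2097152) = 7

The recursion tree depth is log_8(2097152) = 7. At each level, the problem size is divided by 8, so it takes 7 divisions to reduce to a base case of size 1. The algorithm makes 7 recursive calls at each level.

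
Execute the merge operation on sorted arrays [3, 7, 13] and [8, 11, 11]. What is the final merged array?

Merging process:

Compare 3 vs 8: take 3 from left. Merged: [3]
Compare 7 vs 8: take 7 from left. Merged: [3, 7]
Compare 13 vs 8: take 8 from right. Merged: [3, 7, 8]
Compare 13 vs 11: take 11 from right. Merged: [3, 7, 8, 11]
Compare 13 vs 11: take 11 from right. Merged: [3, 7, 8, 11, 11]
Append remaining from left: [13]. Merged: [3, 7, 8, 11, 11, 13]

Final merged array: [3, 7, 8, 11, 11, 13]
Total comparisons: 5

The merged array is [3, 7, 8, 11, 11, 13], requiring 5 comparisons. The merge step runs in O(n) time where n is the total number of elements.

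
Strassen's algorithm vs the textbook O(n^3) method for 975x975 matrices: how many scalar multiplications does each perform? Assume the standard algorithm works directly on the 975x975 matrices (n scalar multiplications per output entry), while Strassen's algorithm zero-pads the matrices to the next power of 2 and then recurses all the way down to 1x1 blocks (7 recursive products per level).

Matrix multiplication for 975x975 matrices:

Strassen's algorithm requires power-of-2 dimensions. Pad 975x975 to 1024x1024 (next power of 2).

Standard algorithm: 975^3 = 926859375 multiplications
Strassen's algorithm: 7^(log2(1024)) = 7^10 = 282475249 multiplications
Savings: 926859375 - 282475249 = 644384126 multiplications

Standard: 926859375 multiplications (975^3). Strassen: 282475249 multiplications (7^10, after padding to 1024x1024). Strassen reduces 8 recursive multiplications to 7 at each level.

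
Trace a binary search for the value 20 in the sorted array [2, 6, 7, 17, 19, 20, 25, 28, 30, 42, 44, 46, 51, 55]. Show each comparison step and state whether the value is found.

Binary search for 20 in [2, 6, 7, 17, 19, 20, 25, 28, 30, 42, 44, 46, 51, 55]:

lo=0, hi=13, mid=6, arr[mid]=25 -> 25 > 20, search left half
lo=0, hi=5, mid=2, arr[mid]=7 -> 7 < 20, search right half
lo=3, hi=5, mid=4, arr[mid]=19 -> 19 < 20, search right half
lo=5, hi=5, mid=5, arr[mid]=20 -> Found target at index 5!

Binary search finds 20 at index 5 after 4 comparisons. The search repeatedly halves the search space by comparing with the middle element.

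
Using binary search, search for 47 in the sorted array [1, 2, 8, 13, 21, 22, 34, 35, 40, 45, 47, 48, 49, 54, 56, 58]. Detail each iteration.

Binary search for 47 in [1, 2, 8, 13, 21, 22, 34, 35, 40, 45, 47, 48, 49, 54, 56, 58]:

lo=0, hi=15, mid=7, arr[mid]=35 -> 35 < 47, search right half
lo=8, hi=15, mid=11, arr[mid]=48 -> 48 > 47, search left half
lo=8, hi=10, mid=9, arr[mid]=45 -> 45 < 47, search right half
lo=10, hi=10, mid=10, arr[mid]=47 -> Found target at index 10!

Binary search finds 47 at index 10 after 4 comparisons. The search repeatedly halves the search space by comparing with the middle element.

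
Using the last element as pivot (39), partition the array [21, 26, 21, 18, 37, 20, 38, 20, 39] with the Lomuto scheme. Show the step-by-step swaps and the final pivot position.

Lomuto partition with pivot = 39:

Initial array: [21, 26, 21, 18, 37, 20, 38, 20, 39]

arr[0]=21 <= 39: swap with position 0, array becomes [21, 26, 21, 18, 37, 20, 38, 20, 39]
arr[1]=26 <= 39: swap with position 1, array becomes [21, 26, 21, 18, 37, 20, 38, 20, 39]
arr[2]=21 <= 39: swap with position 2, array becomes [21, 26, 21, 18, 37, 20, 38, 20, 39]
arr[3]=18 <= 39: swap with position 3, array becomes [21, 26, 21, 18, 37, 20, 38, 20, 39]
arr[4]=37 <= 39: swap with position 4, array becomes [21, 26, 21, 18, 37, 20, 38, 20, 39]
arr[5]=20 <= 39: swap with position 5, array becomes [21, 26, 21, 18, 37, 20, 38, 20, 39]
arr[6]=38 <= 39: swap with position 6, array becomes [21, 26, 21, 18, 37, 20, 38, 20, 39]
arr[7]=20 <= 39: swap with position 7, array becomes [21, 26, 21, 18, 37, 20, 38, 20, 39]

Place pivot at position 8: [21, 26, 21, 18, 37, 20, 38, 20, 39]
Pivot position: 8

After partitioning with pivot 39, the array becomes [21, 26, 21, 18, 37, 20, 38, 20, 39]. The pivot is placed at index 8. All elements to the left of the pivot are <= 39, and all elements to the right are > 39.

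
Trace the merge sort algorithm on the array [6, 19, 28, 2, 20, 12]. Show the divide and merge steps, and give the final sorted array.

Merge sort trace:

Split: [6, 19, 28, 2, 20, 12] -> [6, 19, 28] and [2, 20, 12]
  Split: [6, 19, 28] -> [6] and [19, 28]
    Split: [19, 28] -> [19] and [28]
    Merge: [19] + [28] -> [19, 28]
  Merge: [6] + [19, 28] -> [6, 19, 28]
  Split: [2, 20, 12] -> [2] and [20, 12]
    Split: [20, 12] -> [20] and [12]
    Merge: [20] + [12] -> [12, 20]
  Merge: [2] + [12, 20] -> [2, 12, 20]
Merge: [6, 19, 28] + [2, 12, 20] -> [2, 6, 12, 19, 20, 28]

Final sorted array: [2, 6, 12, 19, 20, 28]

The merge sort proceeds by recursively splitting the array and merging sorted halves.
After all merges, the sorted array is [2, 6, 12, 19, 20, 28].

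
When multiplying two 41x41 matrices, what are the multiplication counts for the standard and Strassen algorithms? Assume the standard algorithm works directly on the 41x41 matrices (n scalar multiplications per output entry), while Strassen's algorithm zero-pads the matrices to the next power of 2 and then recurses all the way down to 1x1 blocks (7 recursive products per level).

Matrix multiplication for 41x41 matrices:

Strassen's algorithm requires power-of-2 dimensions. Pad 41x41 to 64x64 (next power of 2).

Standard algorithm: 41^3 = 68921 multiplications
Strassen's algorithm: 7^(log2(64)) = 7^6 = 117649 multiplications
Difference: 68921 - 117649 = -48728 (Strassen uses MORE here due to padding overhead — for small or just-over-power-of-2 n, padding can outweigh the per-level savings)

Standard: 68921 multiplications (41^3). Strassen: 117649 multiplications (7^6, after padding to 64x64). Strassen reduces 8 recursive multiplications to 7 at each level.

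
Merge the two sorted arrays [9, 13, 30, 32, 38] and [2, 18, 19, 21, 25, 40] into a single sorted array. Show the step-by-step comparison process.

Merging process:

Compare 9 vs 2: take 2 from right. Merged: [2]
Compare 9 vs 18: take 9 from left. Merged: [2, 9]
Compare 13 vs 18: take 13 from left. Merged: [2, 9, 13]
Compare 30 vs 18: take 18 from right. Merged: [2, 9, 13, 18]
Compare 30 vs 19: take 19 from right. Merged: [2, 9, 13, 18, 19]
Compare 30 vs 21: take 21 from right. Merged: [2, 9, 13, 18, 19, 21]
Compare 30 vs 25: take 25 from right. Merged: [2, 9, 13, 18, 19, 21, 25]
Compare 30 vs 40: take 30 from left. Merged: [2, 9, 13, 18, 19, 21, 25, 30]
Compare 32 vs 40: take 32 from left. Merged: [2, 9, 13, 18, 19, 21, 25, 30, 32]
Compare 38 vs 40: take 38 from left. Merged: [2, 9, 13, 18, 19, 21, 25, 30, 32, 38]
Append remaining from right: [40]. Merged: [2, 9, 13, 18, 19, 21, 25, 30, 32, 38, 40]

Final merged array: [2, 9, 13, 18, 19, 21, 25, 30, 32, 38, 40]
Total comparisons: 10

The merged array is [2, 9, 13, 18, 19, 21, 25, 30, 32, 38, 40], requiring 10 comparisons. The merge step runs in O(n) time where n is the total number of elements.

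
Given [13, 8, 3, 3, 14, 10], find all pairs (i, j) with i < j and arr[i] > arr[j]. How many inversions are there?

Finding inversions in [13, 8, 3, 3, 14, 10]:

(0, 1): arr[0]=13 > arr[1]=8
(0, 2): arr[0]=13 > arr[2]=3
(0, 3): arr[0]=13 > arr[3]=3
(0, 5): arr[0]=13 > arr[5]=10
(1, 2): arr[1]=8 > arr[2]=3
(1, 3): arr[1]=8 > arr[3]=3
(4, 5): arr[4]=14 > arr[5]=10

Total inversions: 7

The array has 7 inversion(s): (0,1), (0,2), (0,3), (0,5), (1,2), (1,3), (4,5). Each pair (i,j) satisfies i < j and arr[i] > arr[j].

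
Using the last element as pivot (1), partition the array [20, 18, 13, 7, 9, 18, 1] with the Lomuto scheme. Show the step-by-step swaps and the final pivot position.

Lomuto partition with pivot = 1:

Initial array: [20, 18, 13, 7, 9, 18, 1]

arr[0]=20 > 1: no swap
arr[1]=18 > 1: no swap
arr[2]=13 > 1: no swap
arr[3]=7 > 1: no swap
arr[4]=9 > 1: no swap
arr[5]=18 > 1: no swap

Place pivot at position 0: [1, 18, 13, 7, 9, 18, 20]
Pivot position: 0

After partitioning with pivot 1, the array becomes [1, 18, 13, 7, 9, 18, 20]. The pivot is placed at index 0. All elements to the left of the pivot are <= 1, and all elements to the right are > 1.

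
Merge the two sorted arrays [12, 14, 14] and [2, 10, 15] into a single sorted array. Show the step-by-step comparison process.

Merging process:

Compare 12 vs 2: take 2 from right. Merged: [2]
Compare 12 vs 10: take 10 from right. Merged: [2, 10]
Compare 12 vs 15: take 12 from left. Merged: [2, 10, 12]
Compare 14 vs 15: take 14 from left. Merged: [2, 10, 12, 14]
Compare 14 vs 15: take 14 from left. Merged: [2, 10, 12, 14, 14]
Append remaining from right: [15]. Merged: [2, 10, 12, 14, 14, 15]

Final merged array: [2, 10, 12, 14, 14, 15]
Total comparisons: 5

The merged array is [2, 10, 12, 14, 14, 15], requiring 5 comparisons. The merge step runs in O(n) time where n is the total number of elements.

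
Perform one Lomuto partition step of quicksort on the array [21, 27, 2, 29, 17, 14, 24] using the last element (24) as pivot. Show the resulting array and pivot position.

Lomuto partition with pivot = 24:

Initial array: [21, 27, 2, 29, 17, 14, 24]

arr[0]=21 <= 24: swap with position 0, array becomes [21, 27, 2, 29, 17, 14, 24]
arr[1]=27 > 24: no swap
arr[2]=2 <= 24: swap with position 1, array becomes [21, 2, 27, 29, 17, 14, 24]
arr[3]=29 > 24: no swap
arr[4]=17 <= 24: swap with position 2, array becomes [21, 2, 17, 29, 27, 14, 24]
arr[5]=14 <= 24: swap with position 3, array becomes [21, 2, 17, 14, 27, 29, 24]

Place pivot at position 4: [21, 2, 17, 14, 24, 29, 27]
Pivot position: 4

After partitioning with pivot 24, the array becomes [21, 2, 17, 14, 24, 29, 27]. The pivot is placed at index 4. All elements to the left of the pivot are <= 24, and all elements to the right are > 24.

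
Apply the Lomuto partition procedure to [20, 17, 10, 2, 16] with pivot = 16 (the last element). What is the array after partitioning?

Lomuto partition with pivot = 16:

Initial array: [20, 17, 10, 2, 16]

arr[0]=20 > 16: no swap
arr[1]=17 > 16: no swap
arr[2]=10 <= 16: swap with position 0, array becomes [10, 17, 20, 2, 16]
arr[3]=2 <= 16: swap with position 1, array becomes [10, 2, 20, 17, 16]

Place pivot at position 2: [10, 2, 16, 17, 20]
Pivot position: 2

After partitioning with pivot 16, the array becomes [10, 2, 16, 17, 20]. The pivot is placed at index 2. All elements to the left of the pivot are <= 16, and all elements to the right are > 16.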